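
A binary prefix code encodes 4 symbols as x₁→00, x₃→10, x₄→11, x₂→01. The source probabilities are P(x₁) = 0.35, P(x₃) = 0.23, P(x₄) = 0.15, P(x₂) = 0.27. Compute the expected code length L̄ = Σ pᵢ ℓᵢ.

L̄ = Σ pᵢ·ℓᵢ = 0.35·2 + 0.23·2 + 0.15·2 + 0.27·2 = 2 bits/symbol.

2 bits/symbol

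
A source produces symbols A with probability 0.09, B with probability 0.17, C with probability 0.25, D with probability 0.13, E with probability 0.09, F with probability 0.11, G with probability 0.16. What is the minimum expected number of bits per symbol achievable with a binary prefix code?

Repeatedly combine the two least-probable nodes; the expected code length is the sum of the merged weights.
merge 9/100 + 9/100 → 9/50
merge 11/100 + 13/100 → 6/25
merge 4/25 + 17/100 → 33/100
merge 9/50 + 6/25 → 21/50
merge 1/4 + 33/100 → 29/50
merge 21/50 + 29/50 → 1
L = 9/50 + 6/25 + 33/100 + 21/50 + 29/50 + 1 = 11/4 = 2.75 bits/symbol.

2.75 bits/symbol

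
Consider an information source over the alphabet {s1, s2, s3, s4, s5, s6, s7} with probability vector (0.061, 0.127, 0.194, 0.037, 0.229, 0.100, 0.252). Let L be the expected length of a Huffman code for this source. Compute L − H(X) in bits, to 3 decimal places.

Entropy H = −Σ p log₂ p ≈ 2.5795 bits.
Huffman merges: 37/1000+61/1000→49/500; 49/500+1/10→99/500; 127/1000+97/500→321/1000; 99/500+229/1000→427/1000; 63/250+321/1000→573/1000; 427/1000+573/1000→1. L = 2617/1000 ≈ 2.6170.
L − H = 2.6170 − 2.5795 = 0.038 bits.

0.038 bits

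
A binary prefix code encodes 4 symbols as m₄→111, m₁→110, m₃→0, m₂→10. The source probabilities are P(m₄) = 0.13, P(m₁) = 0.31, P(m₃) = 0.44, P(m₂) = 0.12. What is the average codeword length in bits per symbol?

2 bits/symbol

L̄ = Σ pᵢ·ℓᵢ = 0.13·3 + 0.31·3 + 0.44·1 + 0.12·2 = 2 bits/symbol.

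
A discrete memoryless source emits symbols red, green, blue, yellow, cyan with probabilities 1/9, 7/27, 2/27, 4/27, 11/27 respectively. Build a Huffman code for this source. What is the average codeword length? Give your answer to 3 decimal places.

Repeatedly combine the two least-probable nodes; the expected code length is the sum of the merged weights.
merge 2/27 + 1/9 → 5/27
merge 4/27 + 5/27 → 1/3
merge 7/27 + 1/3 → 16/27
merge 11/27 + 16/27 → 1
L = 5/27 + 1/3 + 16/27 + 1 = 19/9 ≈ 2.111 bits/symbol.

2.111 bits/symbol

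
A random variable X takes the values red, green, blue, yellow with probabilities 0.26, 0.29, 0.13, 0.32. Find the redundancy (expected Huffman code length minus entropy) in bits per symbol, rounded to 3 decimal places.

0.068 bits

Entropy H = −Σ p log₂ p ≈ 1.9319 bits.
Huffman merges: 13/100+13/50→39/100; 29/100+8/25→61/100; 39/100+61/100→1. L = 2 ≈ 2.0000.
L − H = 2.0000 − 1.9319 = 0.068 bits.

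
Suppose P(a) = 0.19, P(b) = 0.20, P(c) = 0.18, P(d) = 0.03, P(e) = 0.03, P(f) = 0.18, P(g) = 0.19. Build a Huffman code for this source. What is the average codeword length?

Repeatedly combine the two least-probable nodes; the expected code length is the sum of the merged weights.
merge 3/100 + 3/100 → 3/50
merge 3/50 + 9/50 → 6/25
merge 9/50 + 19/100 → 37/100
merge 19/100 + 1/5 → 39/100
merge 6/25 + 37/100 → 61/100
merge 39/100 + 61/100 → 1
L = 3/50 + 6/25 + 37/100 + 39/100 + 61/100 + 1 = 267/100 = 2.67 bits/symbol.

2.67 bits/symbol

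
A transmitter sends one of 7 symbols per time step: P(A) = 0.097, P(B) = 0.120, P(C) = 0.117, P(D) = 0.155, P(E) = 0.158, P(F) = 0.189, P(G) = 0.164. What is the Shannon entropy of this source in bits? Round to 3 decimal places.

2.775 bits

H = −Σ pᵢ log₂ pᵢ.
−0.097·log₂(0.097) = 0.3265
−0.120·log₂(0.120) = 0.3671
−0.117·log₂(0.117) = 0.3622
−0.155·log₂(0.155) = 0.4169
−0.158·log₂(0.158) = 0.4206
−0.189·log₂(0.189) = 0.4543
−0.164·log₂(0.164) = 0.4278
Sum ≈ 2.7752 → 2.775 bits.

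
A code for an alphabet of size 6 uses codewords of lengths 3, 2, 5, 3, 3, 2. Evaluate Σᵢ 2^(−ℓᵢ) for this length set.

0.90625

With common denominator 2^5 = 32: Σ 2^(−ℓᵢ) = 4/32 + 8/32 + 1/32 + 4/32 + 4/32 + 8/32 = 29/32 = 0.90625.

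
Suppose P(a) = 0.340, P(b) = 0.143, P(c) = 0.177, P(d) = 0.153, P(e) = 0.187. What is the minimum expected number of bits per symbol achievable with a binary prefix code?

2.296 bits/symbol

Repeatedly combine the two least-probable nodes; the expected code length is the sum of the merged weights.
merge 143/1000 + 153/1000 → 37/125
merge 177/1000 + 187/1000 → 91/250
merge 37/125 + 17/50 → 159/250
merge 91/250 + 159/250 → 1
L = 37/125 + 91/250 + 159/250 + 1 = 287/125 = 2.296 bits/symbol.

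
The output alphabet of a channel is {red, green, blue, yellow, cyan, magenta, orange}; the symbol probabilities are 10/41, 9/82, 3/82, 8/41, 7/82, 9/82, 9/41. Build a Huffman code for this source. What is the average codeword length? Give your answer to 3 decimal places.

2.659 bits/symbol

Repeatedly combine the two least-probable nodes; the expected code length is the sum of the merged weights.
merge 3/82 + 7/82 → 5/41
merge 9/82 + 9/82 → 9/41
merge 5/41 + 8/41 → 13/41
merge 9/41 + 9/41 → 18/41
merge 10/41 + 13/41 → 23/41
merge 18/41 + 23/41 → 1
L = 5/41 + 9/41 + 13/41 + 18/41 + 23/41 + 1 = 109/41 ≈ 2.659 bits/symbol.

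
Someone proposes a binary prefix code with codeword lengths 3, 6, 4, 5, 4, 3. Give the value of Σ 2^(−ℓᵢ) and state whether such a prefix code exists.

0.421875; yes

With common denominator 2^6 = 64: Σ 2^(−ℓᵢ) = 8/64 + 1/64 + 4/64 + 2/64 + 4/64 + 8/64 = 27/64 = 0.421875.
Kraft's inequality requires Σ ≤ 1; here Σ = 0.421875 ≤ 1, so such a prefix code exists.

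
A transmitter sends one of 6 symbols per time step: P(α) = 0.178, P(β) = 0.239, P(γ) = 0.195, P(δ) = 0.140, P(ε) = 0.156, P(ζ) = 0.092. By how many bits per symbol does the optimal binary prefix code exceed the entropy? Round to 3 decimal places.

Entropy H = −Σ p log₂ p ≈ 2.5286 bits.
Huffman merges: 23/250+7/50→29/125; 39/250+89/500→167/500; 39/200+29/125→427/1000; 239/1000+167/500→573/1000; 427/1000+573/1000→1. L = 1283/500 ≈ 2.5660.
L − H = 2.5660 − 2.5286 = 0.037 bits.

0.037 bits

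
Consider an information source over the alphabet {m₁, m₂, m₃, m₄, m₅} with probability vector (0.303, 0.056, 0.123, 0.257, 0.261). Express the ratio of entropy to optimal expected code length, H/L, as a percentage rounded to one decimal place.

Entropy H = −Σ p log₂ p ≈ 2.1362 bits.
Huffman merges: 7/125+123/1000→179/1000; 179/1000+257/1000→109/250; 261/1000+303/1000→141/250; 109/250+141/250→1. L = 2179/1000 ≈ 2.1790.
Efficiency = H/L = 2.1362/2.1790 = 98.0%.

98.0%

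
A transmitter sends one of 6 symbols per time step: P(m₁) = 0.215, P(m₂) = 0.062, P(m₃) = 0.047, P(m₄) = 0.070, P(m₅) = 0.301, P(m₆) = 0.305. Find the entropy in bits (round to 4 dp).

H = −Σ pᵢ log₂ pᵢ.
−0.215·log₂(0.215) = 0.4768
−0.062·log₂(0.062) = 0.2487
−0.047·log₂(0.047) = 0.2073
−0.070·log₂(0.070) = 0.2686
−0.301·log₂(0.301) = 0.5214
−0.305·log₂(0.305) = 0.5225
Sum ≈ 2.2453 → 2.2453 bits.

2.2453 bits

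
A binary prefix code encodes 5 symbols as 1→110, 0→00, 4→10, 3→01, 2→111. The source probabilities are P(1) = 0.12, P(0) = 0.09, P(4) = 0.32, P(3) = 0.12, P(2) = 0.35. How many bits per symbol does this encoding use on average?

L̄ = Σ pᵢ·ℓᵢ = 0.12·3 + 0.09·2 + 0.32·2 + 0.12·2 + 0.35·3 = 2.47 bits/symbol.

2.47 bits/symbol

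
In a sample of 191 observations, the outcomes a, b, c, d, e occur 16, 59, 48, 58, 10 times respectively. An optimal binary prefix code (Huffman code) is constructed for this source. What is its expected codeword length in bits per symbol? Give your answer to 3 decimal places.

2.136 bits/symbol

Probabilities are the counts divided by 191.
Repeatedly combine the two least-probable nodes; the expected code length is the sum of the merged weights.
merge 10/191 + 16/191 → 26/191
merge 26/191 + 48/191 → 74/191
merge 58/191 + 59/191 → 117/191
merge 74/191 + 117/191 → 1
L = 26/191 + 74/191 + 117/191 + 1 = 408/191 ≈ 2.136 bits/symbol.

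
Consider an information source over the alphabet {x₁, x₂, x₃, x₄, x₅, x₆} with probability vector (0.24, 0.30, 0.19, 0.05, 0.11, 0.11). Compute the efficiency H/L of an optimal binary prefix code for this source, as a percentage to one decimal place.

Entropy H = −Σ p log₂ p ≈ 2.3871 bits.
Huffman merges: 1/20+11/100→4/25; 11/100+4/25→27/100; 19/100+6/25→43/100; 27/100+3/10→57/100; 43/100+57/100→1. L = 243/100 ≈ 2.4300.
Efficiency = H/L = 2.3871/2.4300 = 98.2%.

98.2%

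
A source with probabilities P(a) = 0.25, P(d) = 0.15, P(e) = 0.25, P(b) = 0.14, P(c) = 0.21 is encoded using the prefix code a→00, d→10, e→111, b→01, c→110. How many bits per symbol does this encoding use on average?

L̄ = Σ pᵢ·ℓᵢ = 0.25·2 + 0.15·2 + 0.25·3 + 0.14·2 + 0.21·3 = 2.46 bits/symbol.

2.46 bits/symbol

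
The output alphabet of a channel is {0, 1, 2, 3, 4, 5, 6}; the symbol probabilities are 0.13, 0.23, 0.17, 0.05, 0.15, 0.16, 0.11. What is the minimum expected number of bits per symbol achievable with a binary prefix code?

2.76 bits/symbol

Repeatedly combine the two least-probable nodes; the expected code length is the sum of the merged weights.
merge 1/20 + 11/100 → 4/25
merge 13/100 + 3/20 → 7/25
merge 4/25 + 4/25 → 8/25
merge 17/100 + 23/100 → 2/5
merge 7/25 + 8/25 → 3/5
merge 2/5 + 3/5 → 1
L = 4/25 + 7/25 + 8/25 + 2/5 + 3/5 + 1 = 69/25 = 2.76 bits/symbol.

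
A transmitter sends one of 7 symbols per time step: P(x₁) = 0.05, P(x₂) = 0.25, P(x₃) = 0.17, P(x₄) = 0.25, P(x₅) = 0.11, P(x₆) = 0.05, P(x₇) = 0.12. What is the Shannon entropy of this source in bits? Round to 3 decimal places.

2.584 bits

H = −Σ pᵢ log₂ pᵢ.
−0.05·log₂(0.05) = 0.2161
−0.25·log₂(0.25) = 0.5000
−0.17·log₂(0.17) = 0.4346
−0.25·log₂(0.25) = 0.5000
−0.11·log₂(0.11) = 0.3503
−0.05·log₂(0.05) = 0.2161
−0.12·log₂(0.12) = 0.3671
Sum ≈ 2.5841 → 2.584 bits.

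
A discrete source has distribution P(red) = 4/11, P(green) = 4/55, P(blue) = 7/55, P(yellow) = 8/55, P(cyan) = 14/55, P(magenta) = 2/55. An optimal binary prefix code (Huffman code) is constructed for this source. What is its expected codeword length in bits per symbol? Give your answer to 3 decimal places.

2.345 bits/symbol

Repeatedly combine the two least-probable nodes; the expected code length is the sum of the merged weights.
merge 2/55 + 4/55 → 6/55
merge 6/55 + 7/55 → 13/55
merge 8/55 + 13/55 → 21/55
merge 14/55 + 4/11 → 34/55
merge 21/55 + 34/55 → 1
L = 6/55 + 13/55 + 21/55 + 34/55 + 1 = 129/55 ≈ 2.345 bits/symbol.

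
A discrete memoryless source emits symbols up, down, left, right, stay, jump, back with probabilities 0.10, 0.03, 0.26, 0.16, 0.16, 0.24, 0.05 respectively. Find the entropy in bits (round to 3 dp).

2.546 bits

H = −Σ pᵢ log₂ pᵢ.
−0.10·log₂(0.10) = 0.3322
−0.03·log₂(0.03) = 0.1518
−0.26·log₂(0.26) = 0.5053
−0.16·log₂(0.16) = 0.4230
−0.16·log₂(0.16) = 0.4230
−0.24·log₂(0.24) = 0.4941
−0.05·log₂(0.05) = 0.2161
Sum ≈ 2.5455 → 2.546 bits.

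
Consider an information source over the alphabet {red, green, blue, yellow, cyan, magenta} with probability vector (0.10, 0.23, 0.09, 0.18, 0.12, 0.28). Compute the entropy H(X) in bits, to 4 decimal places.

H = −Σ pᵢ log₂ pᵢ.
−0.10·log₂(0.10) = 0.3322
−0.23·log₂(0.23) = 0.4877
−0.09·log₂(0.09) = 0.3127
−0.18·log₂(0.18) = 0.4453
−0.12·log₂(0.12) = 0.3671
−0.28·log₂(0.28) = 0.5142
Sum ≈ 2.4591 → 2.4591 bits.

2.4591 bits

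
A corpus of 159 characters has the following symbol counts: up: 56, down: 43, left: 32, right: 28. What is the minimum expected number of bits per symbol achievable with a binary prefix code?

Probabilities are the counts divided by 159.
Repeatedly combine the two least-probable nodes; the expected code length is the sum of the merged weights.
merge 28/159 + 32/159 → 20/53
merge 43/159 + 56/159 → 33/53
merge 20/53 + 33/53 → 1
L = 20/53 + 33/53 + 1 = 2 bits/symbol.

2 bits/symbol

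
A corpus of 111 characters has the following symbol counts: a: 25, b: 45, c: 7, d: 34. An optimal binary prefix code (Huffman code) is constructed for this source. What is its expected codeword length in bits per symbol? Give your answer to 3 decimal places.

Probabilities are the counts divided by 111.
Repeatedly combine the two least-probable nodes; the expected code length is the sum of the merged weights.
merge 7/111 + 25/111 → 32/111
merge 32/111 + 34/111 → 22/37
merge 15/37 + 22/37 → 1
L = 32/111 + 22/37 + 1 = 209/111 ≈ 1.883 bits/symbol.

1.883 bits/symbol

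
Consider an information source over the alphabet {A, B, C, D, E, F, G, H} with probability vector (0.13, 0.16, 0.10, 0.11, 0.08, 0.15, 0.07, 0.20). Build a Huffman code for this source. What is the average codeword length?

2.95 bits/symbol

Repeatedly combine the two least-probable nodes; the expected code length is the sum of the merged weights.
merge 7/100 + 2/25 → 3/20
merge 1/10 + 11/100 → 21/100
merge 13/100 + 3/20 → 7/25
merge 3/20 + 4/25 → 31/100
merge 1/5 + 21/100 → 41/100
merge 7/25 + 31/100 → 59/100
merge 41/100 + 59/100 → 1
L = 3/20 + 21/100 + 7/25 + 31/100 + 41/100 + 59/100 + 1 = 59/20 = 2.95 bits/symbol.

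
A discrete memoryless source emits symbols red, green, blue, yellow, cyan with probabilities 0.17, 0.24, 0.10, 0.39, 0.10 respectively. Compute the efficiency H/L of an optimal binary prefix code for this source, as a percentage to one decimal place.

97.4%

Entropy H = −Σ p log₂ p ≈ 2.1229 bits.
Huffman merges: 1/10+1/10→1/5; 17/100+1/5→37/100; 6/25+37/100→61/100; 39/100+61/100→1. L = 109/50 ≈ 2.1800.
Efficiency = H/L = 2.1229/2.1800 = 97.4%.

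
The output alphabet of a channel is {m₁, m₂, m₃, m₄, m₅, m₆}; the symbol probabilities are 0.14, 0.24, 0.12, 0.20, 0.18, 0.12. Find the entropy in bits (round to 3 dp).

2.535 bits

H = −Σ pᵢ log₂ pᵢ.
−0.14·log₂(0.14) = 0.3971
−0.24·log₂(0.24) = 0.4941
−0.12·log₂(0.12) = 0.3671
−0.20·log₂(0.20) = 0.4644
−0.18·log₂(0.18) = 0.4453
−0.12·log₂(0.12) = 0.3671
Sum ≈ 2.5351 → 2.535 bits.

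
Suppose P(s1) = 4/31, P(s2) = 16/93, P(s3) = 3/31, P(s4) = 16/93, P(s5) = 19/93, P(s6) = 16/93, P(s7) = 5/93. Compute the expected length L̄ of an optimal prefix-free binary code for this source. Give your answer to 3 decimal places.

2.774 bits/symbol

Repeatedly combine the two least-probable nodes; the expected code length is the sum of the merged weights.
merge 5/93 + 3/31 → 14/93
merge 4/31 + 14/93 → 26/93
merge 16/93 + 16/93 → 32/93
merge 16/93 + 19/93 → 35/93
merge 26/93 + 32/93 → 58/93
merge 35/93 + 58/93 → 1
L = 14/93 + 26/93 + 32/93 + 35/93 + 58/93 + 1 = 86/31 ≈ 2.774 bits/symbol.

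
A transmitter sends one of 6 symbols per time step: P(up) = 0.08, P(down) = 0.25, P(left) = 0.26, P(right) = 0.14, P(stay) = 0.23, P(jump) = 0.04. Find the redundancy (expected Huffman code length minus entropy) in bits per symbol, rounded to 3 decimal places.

Entropy H = −Σ p log₂ p ≈ 2.3673 bits.
Huffman merges: 1/25+2/25→3/25; 3/25+7/50→13/50; 23/100+1/4→12/25; 13/50+13/50→13/25; 12/25+13/25→1. L = 119/50 ≈ 2.3800.
L − H = 2.3800 − 2.3673 = 0.013 bits.

0.013 bits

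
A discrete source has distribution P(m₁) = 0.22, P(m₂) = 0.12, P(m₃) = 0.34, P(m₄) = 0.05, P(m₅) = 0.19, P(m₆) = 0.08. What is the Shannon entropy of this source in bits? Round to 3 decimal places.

H = −Σ pᵢ log₂ pᵢ.
−0.22·log₂(0.22) = 0.4806
−0.12·log₂(0.12) = 0.3671
−0.34·log₂(0.34) = 0.5292
−0.05·log₂(0.05) = 0.2161
−0.19·log₂(0.19) = 0.4552
−0.08·log₂(0.08) = 0.2915
Sum ≈ 2.3396 → 2.340 bits.

2.340 bits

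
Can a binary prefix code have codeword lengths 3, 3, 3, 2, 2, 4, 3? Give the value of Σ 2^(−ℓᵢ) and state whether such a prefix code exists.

With common denominator 2^4 = 16: Σ 2^(−ℓᵢ) = 2/16 + 2/16 + 2/16 + 4/16 + 4/16 + 1/16 + 2/16 = 17/16 = 1.0625.
Kraft's inequality requires Σ ≤ 1; here Σ = 1.0625 > 1, so no such prefix code exists.

1.0625; no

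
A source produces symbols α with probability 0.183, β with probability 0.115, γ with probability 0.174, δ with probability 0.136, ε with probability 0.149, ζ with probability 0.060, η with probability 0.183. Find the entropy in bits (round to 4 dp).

2.7388 bits

H = −Σ pᵢ log₂ pᵢ.
−0.183·log₂(0.183) = 0.4484
−0.115·log₂(0.115) = 0.3588
−0.174·log₂(0.174) = 0.4390
−0.136·log₂(0.136) = 0.3915
−0.149·log₂(0.149) = 0.4092
−0.060·log₂(0.060) = 0.2435
−0.183·log₂(0.183) = 0.4484
Sum ≈ 2.7388 → 2.7388 bits.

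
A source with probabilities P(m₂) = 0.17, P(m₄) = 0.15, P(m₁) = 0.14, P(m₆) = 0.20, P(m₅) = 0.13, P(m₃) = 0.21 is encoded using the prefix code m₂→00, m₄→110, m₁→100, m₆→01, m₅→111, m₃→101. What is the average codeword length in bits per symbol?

2.63 bits/symbol

L̄ = Σ pᵢ·ℓᵢ = 0.17·2 + 0.15·3 + 0.14·3 + 0.20·2 + 0.13·3 + 0.21·3 = 2.63 bits/symbol.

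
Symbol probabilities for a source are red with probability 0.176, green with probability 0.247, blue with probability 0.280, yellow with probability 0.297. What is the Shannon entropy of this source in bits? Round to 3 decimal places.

1.974 bits

H = −Σ pᵢ log₂ pᵢ.
−0.176·log₂(0.176) = 0.4411
−0.247·log₂(0.247) = 0.4983
−0.280·log₂(0.280) = 0.5142
−0.297·log₂(0.297) = 0.5202
Sum ≈ 1.9738 → 1.974 bits.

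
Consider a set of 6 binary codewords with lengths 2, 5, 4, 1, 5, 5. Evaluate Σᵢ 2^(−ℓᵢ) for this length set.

With common denominator 2^5 = 32: Σ 2^(−ℓᵢ) = 8/32 + 1/32 + 2/32 + 16/32 + 1/32 + 1/32 = 29/32 = 0.90625.

0.90625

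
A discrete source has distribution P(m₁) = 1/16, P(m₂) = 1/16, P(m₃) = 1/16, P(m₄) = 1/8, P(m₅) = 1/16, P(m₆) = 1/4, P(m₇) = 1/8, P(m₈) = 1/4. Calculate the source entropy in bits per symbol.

2.75 bits

Each probability is a power of 1/2, so log₂(1/p) is an integer.
H = Σ p·log₂(1/p) = 1/16·4 + 1/16·4 + 1/16·4 + 1/8·3 + 1/16·4 + 1/4·2 + 1/8·3 + 1/4·2 = 2.75 bits.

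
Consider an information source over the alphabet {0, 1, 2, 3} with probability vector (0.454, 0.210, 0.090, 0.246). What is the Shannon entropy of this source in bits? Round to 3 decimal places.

1.800 bits

H = −Σ pᵢ log₂ pᵢ.
−0.454·log₂(0.454) = 0.5172
−0.210·log₂(0.210) = 0.4728
−0.090·log₂(0.090) = 0.3127
−0.246·log₂(0.246) = 0.4977
Sum ≈ 1.8004 → 1.800 bits.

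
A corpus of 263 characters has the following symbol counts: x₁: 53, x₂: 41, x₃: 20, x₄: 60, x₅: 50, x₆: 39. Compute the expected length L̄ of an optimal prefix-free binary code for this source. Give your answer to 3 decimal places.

Probabilities are the counts divided by 263.
Repeatedly combine the two least-probable nodes; the expected code length is the sum of the merged weights.
merge 20/263 + 39/263 → 59/263
merge 41/263 + 50/263 → 91/263
merge 53/263 + 59/263 → 112/263
merge 60/263 + 91/263 → 151/263
merge 112/263 + 151/263 → 1
L = 59/263 + 91/263 + 112/263 + 151/263 + 1 = 676/263 ≈ 2.570 bits/symbol.

2.570 bits/symbol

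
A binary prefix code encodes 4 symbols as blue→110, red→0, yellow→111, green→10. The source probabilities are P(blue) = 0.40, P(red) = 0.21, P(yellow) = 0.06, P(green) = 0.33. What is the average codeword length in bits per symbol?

L̄ = Σ pᵢ·ℓᵢ = 0.40·3 + 0.21·1 + 0.06·3 + 0.33·2 = 2.25 bits/symbol.

2.25 bits/symbol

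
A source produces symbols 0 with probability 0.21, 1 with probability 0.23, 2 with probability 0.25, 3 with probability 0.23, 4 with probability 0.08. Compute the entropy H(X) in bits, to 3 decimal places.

2.240 bits

H = −Σ pᵢ log₂ pᵢ.
−0.21·log₂(0.21) = 0.4728
−0.23·log₂(0.23) = 0.4877
−0.25·log₂(0.25) = 0.5000
−0.23·log₂(0.23) = 0.4877
−0.08·log₂(0.08) = 0.2915
Sum ≈ 2.2397 → 2.240 bits.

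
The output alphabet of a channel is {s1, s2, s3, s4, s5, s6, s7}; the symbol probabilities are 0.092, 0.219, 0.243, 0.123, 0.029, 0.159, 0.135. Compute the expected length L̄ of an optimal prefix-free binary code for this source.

Repeatedly combine the two least-probable nodes; the expected code length is the sum of the merged weights.
merge 29/1000 + 23/250 → 121/1000
merge 121/1000 + 123/1000 → 61/250
merge 27/200 + 159/1000 → 147/500
merge 219/1000 + 243/1000 → 231/500
merge 61/250 + 147/500 → 269/500
merge 231/500 + 269/500 → 1
L = 121/1000 + 61/250 + 147/500 + 231/500 + 269/500 + 1 = 2659/1000 = 2.659 bits/symbol.

2.659 bits/symbol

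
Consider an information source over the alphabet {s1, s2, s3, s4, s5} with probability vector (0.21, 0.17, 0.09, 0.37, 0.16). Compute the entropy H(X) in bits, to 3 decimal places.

H = −Σ pᵢ log₂ pᵢ.
−0.21·log₂(0.21) = 0.4728
−0.17·log₂(0.17) = 0.4346
−0.09·log₂(0.09) = 0.3127
−0.37·log₂(0.37) = 0.5307
−0.16·log₂(0.16) = 0.4230
Sum ≈ 2.1738 → 2.174 bits.

2.174 bits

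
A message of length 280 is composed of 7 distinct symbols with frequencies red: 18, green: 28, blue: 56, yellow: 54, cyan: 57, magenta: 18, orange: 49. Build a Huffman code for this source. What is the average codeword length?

2.725 bits/symbol

Probabilities are the counts divided by 280.
Repeatedly combine the two least-probable nodes; the expected code length is the sum of the merged weights.
merge 9/140 + 9/140 → 9/70
merge 1/10 + 9/70 → 8/35
merge 7/40 + 27/140 → 103/280
merge 1/5 + 57/280 → 113/280
merge 8/35 + 103/280 → 167/280
merge 113/280 + 167/280 → 1
L = 9/70 + 8/35 + 103/280 + 113/280 + 167/280 + 1 = 109/40 = 2.725 bits/symbol.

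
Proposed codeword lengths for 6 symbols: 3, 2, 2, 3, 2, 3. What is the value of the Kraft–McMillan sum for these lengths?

With common denominator 2^3 = 8: Σ 2^(−ℓᵢ) = 1/8 + 2/8 + 2/8 + 1/8 + 2/8 + 1/8 = 9/8 = 1.125.

1.125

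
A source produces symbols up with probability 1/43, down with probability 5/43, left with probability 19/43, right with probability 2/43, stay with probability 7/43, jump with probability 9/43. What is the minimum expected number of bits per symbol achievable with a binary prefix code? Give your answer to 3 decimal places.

Repeatedly combine the two least-probable nodes; the expected code length is the sum of the merged weights.
merge 1/43 + 2/43 → 3/43
merge 3/43 + 5/43 → 8/43
merge 7/43 + 8/43 → 15/43
merge 9/43 + 15/43 → 24/43
merge 19/43 + 24/43 → 1
L = 3/43 + 8/43 + 15/43 + 24/43 + 1 = 93/43 ≈ 2.163 bits/symbol.

2.163 bits/symbol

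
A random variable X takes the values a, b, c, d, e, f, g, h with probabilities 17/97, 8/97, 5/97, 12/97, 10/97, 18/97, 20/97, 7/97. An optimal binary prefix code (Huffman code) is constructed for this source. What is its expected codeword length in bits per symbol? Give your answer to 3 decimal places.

Repeatedly combine the two least-probable nodes; the expected code length is the sum of the merged weights.
merge 5/97 + 7/97 → 12/97
merge 8/97 + 10/97 → 18/97
merge 12/97 + 12/97 → 24/97
merge 17/97 + 18/97 → 35/97
merge 18/97 + 20/97 → 38/97
merge 24/97 + 35/97 → 59/97
merge 38/97 + 59/97 → 1
L = 12/97 + 18/97 + 24/97 + 35/97 + 38/97 + 59/97 + 1 = 283/97 ≈ 2.918 bits/symbol.

2.918 bits/symbol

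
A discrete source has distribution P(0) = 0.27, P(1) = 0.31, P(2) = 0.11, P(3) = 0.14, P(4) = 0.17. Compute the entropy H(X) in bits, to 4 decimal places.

2.2158 bits

H = −Σ pᵢ log₂ pᵢ.
−0.27·log₂(0.27) = 0.5100
−0.31·log₂(0.31) = 0.5238
−0.11·log₂(0.11) = 0.3503
−0.14·log₂(0.14) = 0.3971
−0.17·log₂(0.17) = 0.4346
Sum ≈ 2.2158 → 2.2158 bits.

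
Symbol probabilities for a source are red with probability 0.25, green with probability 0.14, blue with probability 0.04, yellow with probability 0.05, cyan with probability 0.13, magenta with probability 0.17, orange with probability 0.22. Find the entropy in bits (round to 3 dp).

2.597 bits

H = −Σ pᵢ log₂ pᵢ.
−0.25·log₂(0.25) = 0.5000
−0.14·log₂(0.14) = 0.3971
−0.04·log₂(0.04) = 0.1858
−0.05·log₂(0.05) = 0.2161
−0.13·log₂(0.13) = 0.3826
−0.17·log₂(0.17) = 0.4346
−0.22·log₂(0.22) = 0.4806
Sum ≈ 2.5968 → 2.597 bits.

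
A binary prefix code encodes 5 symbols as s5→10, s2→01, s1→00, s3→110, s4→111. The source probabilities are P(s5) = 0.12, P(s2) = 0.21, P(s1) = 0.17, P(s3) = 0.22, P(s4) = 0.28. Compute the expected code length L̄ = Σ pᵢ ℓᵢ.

L̄ = Σ pᵢ·ℓᵢ = 0.12·2 + 0.21·2 + 0.17·2 + 0.22·3 + 0.28·3 = 2.5 bits/symbol.

2.5 bits/symbol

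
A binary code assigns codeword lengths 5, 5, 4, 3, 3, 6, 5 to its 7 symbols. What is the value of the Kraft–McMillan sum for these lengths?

With common denominator 2^6 = 64: Σ 2^(−ℓᵢ) = 2/64 + 2/64 + 4/64 + 8/64 + 8/64 + 1/64 + 2/64 = 27/64 = 0.421875.

0.421875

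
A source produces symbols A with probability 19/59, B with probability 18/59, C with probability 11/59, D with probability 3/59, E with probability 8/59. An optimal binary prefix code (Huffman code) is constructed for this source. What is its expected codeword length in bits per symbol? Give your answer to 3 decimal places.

Repeatedly combine the two least-probable nodes; the expected code length is the sum of the merged weights.
merge 3/59 + 8/59 → 11/59
merge 11/59 + 11/59 → 22/59
merge 18/59 + 19/59 → 37/59
merge 22/59 + 37/59 → 1
L = 11/59 + 22/59 + 37/59 + 1 = 129/59 ≈ 2.186 bits/symbol.

2.186 bits/symbol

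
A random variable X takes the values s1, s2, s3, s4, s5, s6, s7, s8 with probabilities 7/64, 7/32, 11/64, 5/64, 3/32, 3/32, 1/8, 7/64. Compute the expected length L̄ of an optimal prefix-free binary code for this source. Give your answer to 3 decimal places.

Repeatedly combine the two least-probable nodes; the expected code length is the sum of the merged weights.
merge 5/64 + 3/32 → 11/64
merge 3/32 + 7/64 → 13/64
merge 7/64 + 1/8 → 15/64
merge 11/64 + 11/64 → 11/32
merge 13/64 + 7/32 → 27/64
merge 15/64 + 11/32 → 37/64
merge 27/64 + 37/64 → 1
L = 11/64 + 13/64 + 15/64 + 11/32 + 27/64 + 37/64 + 1 = 189/64 ≈ 2.953 bits/symbol.

2.953 bits/symbol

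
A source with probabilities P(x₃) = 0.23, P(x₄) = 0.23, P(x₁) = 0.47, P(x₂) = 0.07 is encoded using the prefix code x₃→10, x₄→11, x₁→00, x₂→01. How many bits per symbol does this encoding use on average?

2 bits/symbol

L̄ = Σ pᵢ·ℓᵢ = 0.23·2 + 0.23·2 + 0.47·2 + 0.07·2 = 2 bits/symbol.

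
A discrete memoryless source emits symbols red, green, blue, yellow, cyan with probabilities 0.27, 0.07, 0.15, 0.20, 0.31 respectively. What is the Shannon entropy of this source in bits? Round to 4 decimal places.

2.1773 bits

H = −Σ pᵢ log₂ pᵢ.
−0.27·log₂(0.27) = 0.5100
−0.07·log₂(0.07) = 0.2686
−0.15·log₂(0.15) = 0.4105
−0.20·log₂(0.20) = 0.4644
−0.31·log₂(0.31) = 0.5238
Sum ≈ 2.1773 → 2.1773 bits.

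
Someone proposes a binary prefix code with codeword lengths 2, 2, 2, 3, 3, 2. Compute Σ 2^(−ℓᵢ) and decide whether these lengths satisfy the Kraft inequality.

With common denominator 2^3 = 8: Σ 2^(−ℓᵢ) = 2/8 + 2/8 + 2/8 + 1/8 + 1/8 + 2/8 = 10/8 = 1.25.
Kraft's inequality requires Σ ≤ 1; here Σ = 1.25 > 1, so no such prefix code exists.

1.25; no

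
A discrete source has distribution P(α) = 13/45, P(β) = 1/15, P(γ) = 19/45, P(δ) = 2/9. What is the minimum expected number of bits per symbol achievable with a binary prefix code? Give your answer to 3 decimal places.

Repeatedly combine the two least-probable nodes; the expected code length is the sum of the merged weights.
merge 1/15 + 2/9 → 13/45
merge 13/45 + 13/45 → 26/45
merge 19/45 + 26/45 → 1
L = 13/45 + 26/45 + 1 = 28/15 ≈ 1.867 bits/symbol.

1.867 bits/symbol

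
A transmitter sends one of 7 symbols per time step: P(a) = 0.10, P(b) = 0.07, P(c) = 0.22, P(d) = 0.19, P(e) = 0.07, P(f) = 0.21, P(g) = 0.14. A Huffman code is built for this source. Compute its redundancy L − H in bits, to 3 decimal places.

Entropy H = −Σ p log₂ p ≈ 2.6750 bits.
Huffman merges: 7/100+7/100→7/50; 1/10+7/50→6/25; 7/50+19/100→33/100; 21/100+11/50→43/100; 6/25+33/100→57/100; 43/100+57/100→1. L = 271/100 ≈ 2.7100.
L − H = 2.7100 − 2.6750 = 0.035 bits.

0.035 bits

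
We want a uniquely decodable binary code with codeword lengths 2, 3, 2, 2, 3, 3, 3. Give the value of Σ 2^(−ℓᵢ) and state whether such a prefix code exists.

1.25; no

With common denominator 2^3 = 8: Σ 2^(−ℓᵢ) = 2/8 + 1/8 + 2/8 + 2/8 + 1/8 + 1/8 + 1/8 = 10/8 = 1.25.
Kraft's inequality requires Σ ≤ 1; here Σ = 1.25 > 1, so no such prefix code exists.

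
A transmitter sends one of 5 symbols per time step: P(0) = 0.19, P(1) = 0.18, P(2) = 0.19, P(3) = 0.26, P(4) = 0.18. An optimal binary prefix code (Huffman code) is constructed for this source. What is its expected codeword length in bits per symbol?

2.36 bits/symbol

Repeatedly combine the two least-probable nodes; the expected code length is the sum of the merged weights.
merge 9/50 + 9/50 → 9/25
merge 19/100 + 19/100 → 19/50
merge 13/50 + 9/25 → 31/50
merge 19/50 + 31/50 → 1
L = 9/25 + 19/50 + 31/50 + 1 = 59/25 = 2.36 bits/symbol.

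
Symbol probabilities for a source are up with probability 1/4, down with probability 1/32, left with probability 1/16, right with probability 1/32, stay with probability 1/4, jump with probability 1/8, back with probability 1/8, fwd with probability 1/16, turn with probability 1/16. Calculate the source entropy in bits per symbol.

Each probability is a power of 1/2, so log₂(1/p) is an integer.
H = Σ p·log₂(1/p) = 1/4·2 + 1/32·5 + 1/16·4 + 1/32·5 + 1/4·2 + 1/8·3 + 1/8·3 + 1/16·4 + 1/16·4 = 2.8125 bits.

2.8125 bits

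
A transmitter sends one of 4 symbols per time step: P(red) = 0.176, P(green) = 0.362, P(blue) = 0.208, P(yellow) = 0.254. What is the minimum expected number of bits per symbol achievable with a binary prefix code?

Repeatedly combine the two least-probable nodes; the expected code length is the sum of the merged weights.
merge 22/125 + 26/125 → 48/125
merge 127/500 + 181/500 → 77/125
merge 48/125 + 77/125 → 1
L = 48/125 + 77/125 + 1 = 2 bits/symbol.

2 bits/symbol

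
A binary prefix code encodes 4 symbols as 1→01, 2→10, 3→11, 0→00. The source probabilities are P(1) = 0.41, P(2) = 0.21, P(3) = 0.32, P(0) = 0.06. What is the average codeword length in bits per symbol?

L̄ = Σ pᵢ·ℓᵢ = 0.41·2 + 0.21·2 + 0.32·2 + 0.06·2 = 2 bits/symbol.

2 bits/symbol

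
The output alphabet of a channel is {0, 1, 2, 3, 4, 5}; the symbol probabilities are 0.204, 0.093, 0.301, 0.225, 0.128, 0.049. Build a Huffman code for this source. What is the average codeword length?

2.412 bits/symbol

Repeatedly combine the two least-probable nodes; the expected code length is the sum of the merged weights.
merge 49/1000 + 93/1000 → 71/500
merge 16/125 + 71/500 → 27/100
merge 51/250 + 9/40 → 429/1000
merge 27/100 + 301/1000 → 571/1000
merge 429/1000 + 571/1000 → 1
L = 71/500 + 27/100 + 429/1000 + 571/1000 + 1 = 603/250 = 2.412 bits/symbol.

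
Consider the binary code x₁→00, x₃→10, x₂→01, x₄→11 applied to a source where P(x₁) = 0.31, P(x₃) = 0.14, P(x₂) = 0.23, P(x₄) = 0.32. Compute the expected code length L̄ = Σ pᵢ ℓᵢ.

L̄ = Σ pᵢ·ℓᵢ = 0.31·2 + 0.14·2 + 0.23·2 + 0.32·2 = 2 bits/symbol.

2 bits/symbol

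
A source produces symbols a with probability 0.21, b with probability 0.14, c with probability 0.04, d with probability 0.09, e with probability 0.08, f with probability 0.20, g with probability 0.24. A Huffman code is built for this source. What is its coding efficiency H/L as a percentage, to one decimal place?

Entropy H = −Σ p log₂ p ≈ 2.6184 bits.
Huffman merges: 1/25+2/25→3/25; 9/100+3/25→21/100; 7/50+1/5→17/50; 21/100+21/100→21/50; 6/25+17/50→29/50; 21/50+29/50→1. L = 267/100 ≈ 2.6700.
Efficiency = H/L = 2.6184/2.6700 = 98.1%.

98.1%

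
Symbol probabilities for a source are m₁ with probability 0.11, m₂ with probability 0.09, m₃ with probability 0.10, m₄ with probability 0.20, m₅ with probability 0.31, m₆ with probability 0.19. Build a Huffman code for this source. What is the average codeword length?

2.49 bits/symbol

Repeatedly combine the two least-probable nodes; the expected code length is the sum of the merged weights.
merge 9/100 + 1/10 → 19/100
merge 11/100 + 19/100 → 3/10
merge 19/100 + 1/5 → 39/100
merge 3/10 + 31/100 → 61/100
merge 39/100 + 61/100 → 1
L = 19/100 + 3/10 + 39/100 + 61/100 + 1 = 249/100 = 2.49 bits/symbol.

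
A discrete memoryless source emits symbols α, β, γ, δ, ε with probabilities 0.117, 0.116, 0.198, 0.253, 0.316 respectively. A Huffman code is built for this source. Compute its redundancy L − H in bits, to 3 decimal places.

0.021 bits

Entropy H = −Σ p log₂ p ≈ 2.2121 bits.
Huffman merges: 29/250+117/1000→233/1000; 99/500+233/1000→431/1000; 253/1000+79/250→569/1000; 431/1000+569/1000→1. L = 2233/1000 ≈ 2.2330.
L − H = 2.2330 − 2.2121 = 0.021 bits.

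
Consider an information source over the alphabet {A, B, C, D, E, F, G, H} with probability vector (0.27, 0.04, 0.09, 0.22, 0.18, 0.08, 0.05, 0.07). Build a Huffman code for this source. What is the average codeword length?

Repeatedly combine the two least-probable nodes; the expected code length is the sum of the merged weights.
merge 1/25 + 1/20 → 9/100
merge 7/100 + 2/25 → 3/20
merge 9/100 + 9/100 → 9/50
merge 3/20 + 9/50 → 33/100
merge 9/50 + 11/50 → 2/5
merge 27/100 + 33/100 → 3/5
merge 2/5 + 3/5 → 1
L = 9/100 + 3/20 + 9/50 + 33/100 + 2/5 + 3/5 + 1 = 11/4 = 2.75 bits/symbol.

2.75 bits/symbol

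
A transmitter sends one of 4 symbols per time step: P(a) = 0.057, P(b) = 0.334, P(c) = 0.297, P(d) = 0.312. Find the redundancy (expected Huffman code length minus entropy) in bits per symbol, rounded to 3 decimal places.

0.192 bits

Entropy H = −Σ p log₂ p ≈ 1.8085 bits.
Huffman merges: 57/1000+297/1000→177/500; 39/125+167/500→323/500; 177/500+323/500→1. L = 2 ≈ 2.0000.
L − H = 2.0000 − 1.8085 = 0.192 bits.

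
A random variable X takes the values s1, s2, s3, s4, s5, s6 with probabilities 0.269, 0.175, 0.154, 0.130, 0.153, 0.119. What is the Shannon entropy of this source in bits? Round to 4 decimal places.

2.5277 bits

H = −Σ pᵢ log₂ pᵢ.
−0.269·log₂(0.269) = 0.5096
−0.175·log₂(0.175) = 0.4401
−0.154·log₂(0.154) = 0.4156
−0.130·log₂(0.130) = 0.3826
−0.153·log₂(0.153) = 0.4144
−0.119·log₂(0.119) = 0.3654
Sum ≈ 2.5277 → 2.5277 bits.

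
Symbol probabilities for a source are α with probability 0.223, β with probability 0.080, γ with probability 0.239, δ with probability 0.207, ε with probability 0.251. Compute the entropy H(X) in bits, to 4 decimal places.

H = −Σ pᵢ log₂ pᵢ.
−0.223·log₂(0.223) = 0.4828
−0.080·log₂(0.080) = 0.2915
−0.239·log₂(0.239) = 0.4935
−0.207·log₂(0.207) = 0.4704
−0.251·log₂(0.251) = 0.5006
Sum ≈ 2.2387 → 2.2387 bits.

2.2387 bits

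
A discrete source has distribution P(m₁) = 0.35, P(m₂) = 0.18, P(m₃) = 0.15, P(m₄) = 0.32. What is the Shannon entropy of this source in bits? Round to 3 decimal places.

H = −Σ pᵢ log₂ pᵢ.
−0.35·log₂(0.35) = 0.5301
−0.18·log₂(0.18) = 0.4453
−0.15·log₂(0.15) = 0.4105
−0.32·log₂(0.32) = 0.5260
Sum ≈ 1.9120 → 1.912 bits.

1.912 bits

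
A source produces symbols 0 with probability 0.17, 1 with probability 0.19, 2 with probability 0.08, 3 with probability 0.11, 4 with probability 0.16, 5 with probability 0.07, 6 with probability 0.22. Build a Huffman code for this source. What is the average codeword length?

2.74 bits/symbol

Repeatedly combine the two least-probable nodes; the expected code length is the sum of the merged weights.
merge 7/100 + 2/25 → 3/20
merge 11/100 + 3/20 → 13/50
merge 4/25 + 17/100 → 33/100
merge 19/100 + 11/50 → 41/100
merge 13/50 + 33/100 → 59/100
merge 41/100 + 59/100 → 1
L = 3/20 + 13/50 + 33/100 + 41/100 + 59/100 + 1 = 137/50 = 2.74 bits/symbol.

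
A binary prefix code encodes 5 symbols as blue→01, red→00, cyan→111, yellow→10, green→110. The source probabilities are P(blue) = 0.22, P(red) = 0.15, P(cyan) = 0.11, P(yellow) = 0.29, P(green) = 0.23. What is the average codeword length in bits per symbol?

2.34 bits/symbol

L̄ = Σ pᵢ·ℓᵢ = 0.22·2 + 0.15·2 + 0.11·3 + 0.29·2 + 0.23·3 = 2.34 bits/symbol.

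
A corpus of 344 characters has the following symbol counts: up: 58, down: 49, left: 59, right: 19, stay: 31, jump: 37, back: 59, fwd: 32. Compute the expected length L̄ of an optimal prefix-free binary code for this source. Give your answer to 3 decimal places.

Probabilities are the counts divided by 344.
Repeatedly combine the two least-probable nodes; the expected code length is the sum of the merged weights.
merge 19/344 + 31/344 → 25/172
merge 4/43 + 37/344 → 69/344
merge 49/344 + 25/172 → 99/344
merge 29/172 + 59/344 → 117/344
merge 59/344 + 69/344 → 16/43
merge 99/344 + 117/344 → 27/43
merge 16/43 + 27/43 → 1
L = 25/172 + 69/344 + 99/344 + 117/344 + 16/43 + 27/43 + 1 = 1023/344 ≈ 2.974 bits/symbol.

2.974 bits/symbol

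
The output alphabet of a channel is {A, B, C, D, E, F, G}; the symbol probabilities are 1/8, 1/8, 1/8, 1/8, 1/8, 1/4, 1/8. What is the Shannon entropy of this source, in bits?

2.75 bits

Each probability is a power of 1/2, so log₂(1/p) is an integer.
H = Σ p·log₂(1/p) = 1/8·3 + 1/8·3 + 1/8·3 + 1/8·3 + 1/8·3 + 1/4·2 + 1/8·3 = 2.75 bits.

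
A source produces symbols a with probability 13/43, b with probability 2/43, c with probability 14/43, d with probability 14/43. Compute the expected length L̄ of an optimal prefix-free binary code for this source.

Repeatedly combine the two least-probable nodes; the expected code length is the sum of the merged weights.
merge 2/43 + 13/43 → 15/43
merge 14/43 + 14/43 → 28/43
merge 15/43 + 28/43 → 1
L = 15/43 + 28/43 + 1 = 2 bits/symbol.

2 bits/symbol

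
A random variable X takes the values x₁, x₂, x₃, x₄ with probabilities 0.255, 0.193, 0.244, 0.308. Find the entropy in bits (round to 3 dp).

1.981 bits

H = −Σ pᵢ log₂ pᵢ.
−0.255·log₂(0.255) = 0.5027
−0.193·log₂(0.193) = 0.4581
−0.244·log₂(0.244) = 0.4966
−0.308·log₂(0.308) = 0.5233
Sum ≈ 1.9806 → 1.981 bits.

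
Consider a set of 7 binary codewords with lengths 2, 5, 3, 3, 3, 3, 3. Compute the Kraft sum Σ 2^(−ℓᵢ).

With common denominator 2^5 = 32: Σ 2^(−ℓᵢ) = 8/32 + 1/32 + 4/32 + 4/32 + 4/32 + 4/32 + 4/32 = 29/32 = 0.90625.

0.90625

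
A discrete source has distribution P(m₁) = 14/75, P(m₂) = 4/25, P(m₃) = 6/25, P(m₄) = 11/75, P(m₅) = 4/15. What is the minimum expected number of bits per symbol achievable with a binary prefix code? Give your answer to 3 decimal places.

Repeatedly combine the two least-probable nodes; the expected code length is the sum of the merged weights.
merge 11/75 + 4/25 → 23/75
merge 14/75 + 6/25 → 32/75
merge 4/15 + 23/75 → 43/75
merge 32/75 + 43/75 → 1
L = 23/75 + 32/75 + 43/75 + 1 = 173/75 ≈ 2.307 bits/symbol.

2.307 bits/symbol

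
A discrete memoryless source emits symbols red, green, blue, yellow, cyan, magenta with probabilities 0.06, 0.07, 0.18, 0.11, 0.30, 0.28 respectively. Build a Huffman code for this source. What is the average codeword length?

2.37 bits/symbol

Repeatedly combine the two least-probable nodes; the expected code length is the sum of the merged weights.
merge 3/50 + 7/100 → 13/100
merge 11/100 + 13/100 → 6/25
merge 9/50 + 6/25 → 21/50
merge 7/25 + 3/10 → 29/50
merge 21/50 + 29/50 → 1
L = 13/100 + 6/25 + 21/50 + 29/50 + 1 = 237/100 = 2.37 bits/symbol.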